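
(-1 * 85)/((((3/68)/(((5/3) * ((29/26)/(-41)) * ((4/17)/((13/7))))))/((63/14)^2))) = 1552950/6929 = 224.12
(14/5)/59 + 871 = 256959/295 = 871.05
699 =699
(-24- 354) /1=-378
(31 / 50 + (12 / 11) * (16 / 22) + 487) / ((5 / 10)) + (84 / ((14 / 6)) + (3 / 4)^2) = 49048041 / 48400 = 1013.39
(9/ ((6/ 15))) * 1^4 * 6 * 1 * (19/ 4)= 2565/ 4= 641.25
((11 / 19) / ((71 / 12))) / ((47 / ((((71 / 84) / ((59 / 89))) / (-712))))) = -11 / 2950472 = -0.00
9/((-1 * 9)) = -1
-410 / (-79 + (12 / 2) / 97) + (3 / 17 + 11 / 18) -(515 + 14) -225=-1752638711 / 2343042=-748.02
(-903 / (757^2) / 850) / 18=-301 / 2922549900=-0.00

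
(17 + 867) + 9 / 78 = 22987 / 26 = 884.12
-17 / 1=-17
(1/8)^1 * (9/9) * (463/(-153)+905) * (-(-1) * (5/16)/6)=345005/58752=5.87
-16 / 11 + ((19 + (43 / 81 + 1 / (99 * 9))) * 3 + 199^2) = 3926156 / 99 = 39658.14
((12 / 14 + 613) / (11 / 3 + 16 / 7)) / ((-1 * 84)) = -4297 / 3500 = -1.23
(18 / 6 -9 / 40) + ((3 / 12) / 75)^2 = 249751 / 90000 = 2.78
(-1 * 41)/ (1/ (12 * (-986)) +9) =-485112/ 106487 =-4.56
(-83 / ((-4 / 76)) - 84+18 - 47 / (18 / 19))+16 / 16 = 26323 / 18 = 1462.39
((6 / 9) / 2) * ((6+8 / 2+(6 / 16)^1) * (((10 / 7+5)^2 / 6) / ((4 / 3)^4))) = 1512675 / 200704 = 7.54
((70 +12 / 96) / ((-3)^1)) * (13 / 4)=-2431 / 32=-75.97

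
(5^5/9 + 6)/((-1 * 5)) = -3179/45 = -70.64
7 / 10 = 0.70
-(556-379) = -177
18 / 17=1.06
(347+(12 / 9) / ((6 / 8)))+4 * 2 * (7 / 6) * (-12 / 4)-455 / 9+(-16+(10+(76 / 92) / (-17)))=929627 / 3519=264.17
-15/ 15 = -1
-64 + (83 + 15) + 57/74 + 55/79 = 207337/5846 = 35.47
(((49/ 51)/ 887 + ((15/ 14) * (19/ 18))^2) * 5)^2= 463782948889693225/ 11320411833835776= 40.97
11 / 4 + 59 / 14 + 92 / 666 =66223 / 9324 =7.10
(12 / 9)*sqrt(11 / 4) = 2*sqrt(11) / 3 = 2.21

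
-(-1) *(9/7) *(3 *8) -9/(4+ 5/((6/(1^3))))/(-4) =12717/406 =31.32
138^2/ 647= 19044/ 647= 29.43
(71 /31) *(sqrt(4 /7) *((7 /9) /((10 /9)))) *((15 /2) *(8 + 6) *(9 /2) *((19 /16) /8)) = 254961 *sqrt(7) /7936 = 85.00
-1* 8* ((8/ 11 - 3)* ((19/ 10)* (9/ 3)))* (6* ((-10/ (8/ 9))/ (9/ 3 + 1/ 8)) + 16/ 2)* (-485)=7519440/ 11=683585.45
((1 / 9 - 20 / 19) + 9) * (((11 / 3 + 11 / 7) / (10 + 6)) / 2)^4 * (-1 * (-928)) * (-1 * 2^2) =-182838638125 / 8513600256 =-21.48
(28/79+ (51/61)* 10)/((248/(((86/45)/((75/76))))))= 34312366/504187875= 0.07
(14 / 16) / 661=7 / 5288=0.00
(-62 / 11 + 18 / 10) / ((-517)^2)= -211 / 14700895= -0.00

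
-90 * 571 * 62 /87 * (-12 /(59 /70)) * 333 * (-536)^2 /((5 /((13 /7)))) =31701328273704960 /1711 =18527953403684.96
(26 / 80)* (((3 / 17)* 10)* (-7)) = -273 / 68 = -4.01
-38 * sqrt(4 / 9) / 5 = -76 / 15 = -5.07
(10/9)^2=100/81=1.23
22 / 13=1.69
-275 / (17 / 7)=-1925 / 17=-113.24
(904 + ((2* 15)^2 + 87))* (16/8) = 3782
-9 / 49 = -0.18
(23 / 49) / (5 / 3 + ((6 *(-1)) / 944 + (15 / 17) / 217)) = 17163336 / 60858553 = 0.28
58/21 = 2.76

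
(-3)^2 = 9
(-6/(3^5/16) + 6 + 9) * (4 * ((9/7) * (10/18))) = 3380/81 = 41.73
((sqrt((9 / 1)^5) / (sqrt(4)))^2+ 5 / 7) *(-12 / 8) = -1240089 / 56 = -22144.45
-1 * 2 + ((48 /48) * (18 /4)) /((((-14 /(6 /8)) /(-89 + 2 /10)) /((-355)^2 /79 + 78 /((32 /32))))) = 396142319 /11060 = 35817.57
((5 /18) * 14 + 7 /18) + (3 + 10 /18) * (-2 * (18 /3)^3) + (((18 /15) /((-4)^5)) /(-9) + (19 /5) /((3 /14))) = -34882301 /23040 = -1513.99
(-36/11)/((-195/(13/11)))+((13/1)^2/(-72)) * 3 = -101957/14520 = -7.02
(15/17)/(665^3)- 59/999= -58992369778/998870854275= -0.06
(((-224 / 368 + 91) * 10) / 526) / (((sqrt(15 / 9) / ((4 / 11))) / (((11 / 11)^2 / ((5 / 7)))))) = 5292 * sqrt(15) / 30245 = 0.68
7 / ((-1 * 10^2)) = -7 / 100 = -0.07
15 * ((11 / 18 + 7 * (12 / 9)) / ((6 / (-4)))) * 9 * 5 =-4475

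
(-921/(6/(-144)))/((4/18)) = 99468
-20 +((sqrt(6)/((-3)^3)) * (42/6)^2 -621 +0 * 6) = -641 -49 * sqrt(6)/27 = -645.45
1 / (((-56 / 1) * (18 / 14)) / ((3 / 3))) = -1 / 72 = -0.01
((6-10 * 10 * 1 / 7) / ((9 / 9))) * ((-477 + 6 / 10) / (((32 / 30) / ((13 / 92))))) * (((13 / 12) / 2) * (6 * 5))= 87556365 / 10304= 8497.32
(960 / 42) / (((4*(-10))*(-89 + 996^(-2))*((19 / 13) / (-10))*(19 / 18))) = -0.04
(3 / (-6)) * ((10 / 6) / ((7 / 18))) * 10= -150 / 7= -21.43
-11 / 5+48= 229 / 5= 45.80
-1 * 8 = -8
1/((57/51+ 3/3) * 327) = 17/11772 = 0.00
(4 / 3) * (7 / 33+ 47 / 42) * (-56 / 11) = -3280 / 363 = -9.04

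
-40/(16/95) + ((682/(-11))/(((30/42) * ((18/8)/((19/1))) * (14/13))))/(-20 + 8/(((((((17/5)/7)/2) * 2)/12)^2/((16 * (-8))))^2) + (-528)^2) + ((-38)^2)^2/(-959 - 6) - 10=-8530672081803300929479/3542251475282546214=-2408.26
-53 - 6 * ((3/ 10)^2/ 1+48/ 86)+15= -41.89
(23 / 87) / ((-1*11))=-23 / 957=-0.02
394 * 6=2364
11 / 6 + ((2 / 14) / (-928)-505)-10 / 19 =-186503465 / 370272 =-503.69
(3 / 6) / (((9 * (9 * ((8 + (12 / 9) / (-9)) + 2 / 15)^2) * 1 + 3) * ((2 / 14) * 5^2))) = 0.00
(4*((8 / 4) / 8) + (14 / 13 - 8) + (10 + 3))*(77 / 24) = 1771 / 78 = 22.71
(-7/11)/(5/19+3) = -133/682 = -0.20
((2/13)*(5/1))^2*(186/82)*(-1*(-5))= 6.71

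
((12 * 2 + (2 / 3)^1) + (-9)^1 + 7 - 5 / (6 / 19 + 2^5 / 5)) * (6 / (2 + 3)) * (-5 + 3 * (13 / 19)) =-2349704 / 30305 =-77.54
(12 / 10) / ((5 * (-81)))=-2 / 675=-0.00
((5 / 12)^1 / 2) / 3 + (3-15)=-859 / 72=-11.93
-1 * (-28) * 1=28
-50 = -50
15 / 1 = 15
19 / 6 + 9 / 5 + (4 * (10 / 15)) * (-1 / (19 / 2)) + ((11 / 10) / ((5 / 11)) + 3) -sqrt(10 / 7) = 14401 / 1425 -sqrt(70) / 7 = 8.91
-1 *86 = -86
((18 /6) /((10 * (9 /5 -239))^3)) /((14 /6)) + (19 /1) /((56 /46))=1458026776135 /93420479936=15.61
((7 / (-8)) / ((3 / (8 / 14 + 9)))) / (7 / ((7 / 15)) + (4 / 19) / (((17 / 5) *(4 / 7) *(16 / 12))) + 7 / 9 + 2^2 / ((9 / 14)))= -21641 / 171174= -0.13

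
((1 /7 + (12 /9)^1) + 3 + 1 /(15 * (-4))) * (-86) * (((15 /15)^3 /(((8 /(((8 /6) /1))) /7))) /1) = -80539 /180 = -447.44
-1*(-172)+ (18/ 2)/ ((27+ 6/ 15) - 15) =10709/ 62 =172.73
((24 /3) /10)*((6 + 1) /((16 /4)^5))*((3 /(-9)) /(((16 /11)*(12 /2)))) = -77 /368640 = -0.00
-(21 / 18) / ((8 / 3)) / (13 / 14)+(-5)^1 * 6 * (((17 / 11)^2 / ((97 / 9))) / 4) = -2603893 / 1220648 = -2.13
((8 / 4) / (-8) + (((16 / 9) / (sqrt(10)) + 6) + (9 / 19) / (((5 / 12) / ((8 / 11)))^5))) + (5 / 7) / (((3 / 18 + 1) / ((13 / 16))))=8*sqrt(10) / 45 + 52184674024453 / 3748462025000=14.48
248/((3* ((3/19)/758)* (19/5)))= 939920/9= 104435.56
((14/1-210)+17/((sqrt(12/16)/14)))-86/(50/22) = -5846/25+476 * sqrt(3)/3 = 40.98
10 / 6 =5 / 3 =1.67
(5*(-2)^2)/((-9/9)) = -20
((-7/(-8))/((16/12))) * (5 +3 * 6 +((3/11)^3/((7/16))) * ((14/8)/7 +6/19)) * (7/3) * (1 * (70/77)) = 142666055/4450864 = 32.05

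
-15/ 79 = -0.19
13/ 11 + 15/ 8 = 269/ 88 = 3.06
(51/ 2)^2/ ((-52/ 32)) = -5202/ 13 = -400.15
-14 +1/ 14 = -195/ 14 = -13.93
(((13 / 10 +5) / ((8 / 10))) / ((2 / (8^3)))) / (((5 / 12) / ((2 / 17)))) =48384 / 85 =569.22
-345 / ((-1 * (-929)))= -345 / 929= -0.37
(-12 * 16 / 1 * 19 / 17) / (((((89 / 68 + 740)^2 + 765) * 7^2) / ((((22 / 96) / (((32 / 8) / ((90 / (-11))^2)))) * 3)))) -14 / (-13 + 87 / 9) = 3200194668831 / 761967723055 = 4.20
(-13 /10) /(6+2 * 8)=-13 /220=-0.06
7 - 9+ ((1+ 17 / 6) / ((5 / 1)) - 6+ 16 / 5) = -121 / 30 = -4.03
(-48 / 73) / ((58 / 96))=-2304 / 2117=-1.09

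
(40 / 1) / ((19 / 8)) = 320 / 19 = 16.84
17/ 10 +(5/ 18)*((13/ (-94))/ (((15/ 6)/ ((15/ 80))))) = 38287/ 22560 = 1.70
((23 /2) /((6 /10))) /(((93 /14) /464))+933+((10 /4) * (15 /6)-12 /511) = 1299093221 /570276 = 2278.01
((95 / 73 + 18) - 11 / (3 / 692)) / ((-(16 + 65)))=551449 / 17739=31.09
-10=-10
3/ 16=0.19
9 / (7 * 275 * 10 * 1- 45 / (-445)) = 801 / 1713259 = 0.00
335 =335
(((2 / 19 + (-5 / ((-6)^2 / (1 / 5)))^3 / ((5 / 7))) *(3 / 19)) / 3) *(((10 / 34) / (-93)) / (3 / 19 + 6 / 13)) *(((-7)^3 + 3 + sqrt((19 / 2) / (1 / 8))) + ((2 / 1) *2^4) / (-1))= 6063551 / 576423216- 6063551 *sqrt(19) / 107214718176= 0.01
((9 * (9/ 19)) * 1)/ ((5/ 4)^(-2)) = 2025/ 304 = 6.66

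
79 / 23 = 3.43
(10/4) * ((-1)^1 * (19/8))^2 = 1805/128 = 14.10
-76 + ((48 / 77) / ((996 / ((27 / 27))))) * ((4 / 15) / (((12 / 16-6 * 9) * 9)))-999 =-197556195439 / 183773205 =-1075.00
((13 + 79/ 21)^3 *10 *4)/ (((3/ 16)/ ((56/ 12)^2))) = 111652372480/ 5103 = 21879751.61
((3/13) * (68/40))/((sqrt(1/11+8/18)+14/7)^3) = 55483461/524596891 - 18797427 * sqrt(583)/5245968910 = 0.02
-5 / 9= -0.56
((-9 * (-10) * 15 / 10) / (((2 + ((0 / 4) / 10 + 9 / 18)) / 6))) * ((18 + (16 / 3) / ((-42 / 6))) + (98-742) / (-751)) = 30821688 / 5257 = 5862.98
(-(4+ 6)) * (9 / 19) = -90 / 19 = -4.74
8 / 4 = 2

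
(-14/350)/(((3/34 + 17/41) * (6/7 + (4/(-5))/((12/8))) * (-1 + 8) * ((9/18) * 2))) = -123/3505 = -0.04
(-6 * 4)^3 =-13824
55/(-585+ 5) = -11/116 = -0.09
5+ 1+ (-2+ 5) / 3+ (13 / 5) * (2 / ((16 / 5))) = 69 / 8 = 8.62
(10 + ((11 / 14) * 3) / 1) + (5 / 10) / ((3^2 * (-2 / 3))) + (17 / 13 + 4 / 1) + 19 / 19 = 20291 / 1092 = 18.58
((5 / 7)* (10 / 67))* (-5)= -250 / 469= -0.53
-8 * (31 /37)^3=-238328 /50653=-4.71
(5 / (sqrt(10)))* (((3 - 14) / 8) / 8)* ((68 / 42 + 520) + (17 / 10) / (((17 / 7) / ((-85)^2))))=-2577553* sqrt(10) / 5376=-1516.17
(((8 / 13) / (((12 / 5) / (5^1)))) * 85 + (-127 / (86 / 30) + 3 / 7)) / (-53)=-764216 / 622167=-1.23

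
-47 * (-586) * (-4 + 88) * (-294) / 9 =-75575248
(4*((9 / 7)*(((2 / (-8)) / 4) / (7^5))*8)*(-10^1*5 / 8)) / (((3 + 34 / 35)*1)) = 1125 / 4672346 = 0.00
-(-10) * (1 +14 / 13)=270 / 13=20.77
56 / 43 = 1.30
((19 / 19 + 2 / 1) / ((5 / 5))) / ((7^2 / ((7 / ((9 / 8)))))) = 8 / 21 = 0.38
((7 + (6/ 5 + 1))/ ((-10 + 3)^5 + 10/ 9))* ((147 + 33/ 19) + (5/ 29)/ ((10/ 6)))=-33952554/ 416702015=-0.08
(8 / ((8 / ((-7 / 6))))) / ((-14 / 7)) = 7 / 12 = 0.58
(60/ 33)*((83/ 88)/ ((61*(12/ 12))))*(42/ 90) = 0.01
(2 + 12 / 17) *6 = 276 / 17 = 16.24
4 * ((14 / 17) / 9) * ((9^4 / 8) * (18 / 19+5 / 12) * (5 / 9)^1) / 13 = 293895 / 16796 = 17.50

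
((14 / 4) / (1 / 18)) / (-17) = -63 / 17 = -3.71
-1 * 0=0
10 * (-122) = -1220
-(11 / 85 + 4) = -351 / 85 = -4.13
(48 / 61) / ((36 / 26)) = 104 / 183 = 0.57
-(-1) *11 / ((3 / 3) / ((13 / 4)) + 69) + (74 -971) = -808054 / 901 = -896.84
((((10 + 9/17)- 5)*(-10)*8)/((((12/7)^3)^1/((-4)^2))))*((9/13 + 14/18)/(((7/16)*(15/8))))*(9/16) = -25351424/17901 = -1416.20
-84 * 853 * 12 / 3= -286608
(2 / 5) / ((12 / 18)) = 3 / 5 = 0.60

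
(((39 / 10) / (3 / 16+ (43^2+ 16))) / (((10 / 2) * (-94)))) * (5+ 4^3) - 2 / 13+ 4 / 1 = 1753136318 / 455851825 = 3.85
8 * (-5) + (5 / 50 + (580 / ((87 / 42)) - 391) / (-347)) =-137343 / 3470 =-39.58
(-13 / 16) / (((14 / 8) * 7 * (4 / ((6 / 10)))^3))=-351 / 1568000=-0.00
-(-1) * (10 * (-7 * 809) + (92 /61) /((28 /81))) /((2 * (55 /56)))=-96716588 /3355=-28827.60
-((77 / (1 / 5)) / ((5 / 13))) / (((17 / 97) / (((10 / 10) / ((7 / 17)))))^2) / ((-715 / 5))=9409 / 7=1344.14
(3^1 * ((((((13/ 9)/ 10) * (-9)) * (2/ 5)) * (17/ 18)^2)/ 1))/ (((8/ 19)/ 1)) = -71383/ 21600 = -3.30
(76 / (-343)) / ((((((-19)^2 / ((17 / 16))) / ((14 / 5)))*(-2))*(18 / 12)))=0.00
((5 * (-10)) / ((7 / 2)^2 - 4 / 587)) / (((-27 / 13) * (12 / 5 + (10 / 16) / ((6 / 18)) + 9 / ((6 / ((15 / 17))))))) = 61048000 / 173816199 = 0.35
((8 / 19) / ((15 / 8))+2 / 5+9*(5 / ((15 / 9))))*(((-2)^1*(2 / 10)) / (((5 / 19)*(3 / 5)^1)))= -15746 / 225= -69.98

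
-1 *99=-99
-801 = -801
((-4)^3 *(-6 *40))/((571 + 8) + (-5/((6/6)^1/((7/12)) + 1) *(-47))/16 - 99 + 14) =1556480/50607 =30.76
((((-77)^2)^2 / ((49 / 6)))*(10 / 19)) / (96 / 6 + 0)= 10761135 / 76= 141593.88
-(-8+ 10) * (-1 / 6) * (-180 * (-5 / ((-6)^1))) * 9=-450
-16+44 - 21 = 7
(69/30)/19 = 23/190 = 0.12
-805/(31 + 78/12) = -322/15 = -21.47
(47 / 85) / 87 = 47 / 7395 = 0.01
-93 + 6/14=-648/7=-92.57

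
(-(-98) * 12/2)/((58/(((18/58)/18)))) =147/841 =0.17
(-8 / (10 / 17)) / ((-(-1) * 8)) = -17 / 10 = -1.70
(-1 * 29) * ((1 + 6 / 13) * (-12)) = 6612 / 13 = 508.62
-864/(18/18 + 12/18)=-2592/5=-518.40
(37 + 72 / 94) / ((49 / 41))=72775 / 2303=31.60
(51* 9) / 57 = 153 / 19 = 8.05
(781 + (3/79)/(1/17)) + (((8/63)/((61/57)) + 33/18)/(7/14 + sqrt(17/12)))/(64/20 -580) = 781.64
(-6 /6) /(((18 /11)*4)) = -11 /72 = -0.15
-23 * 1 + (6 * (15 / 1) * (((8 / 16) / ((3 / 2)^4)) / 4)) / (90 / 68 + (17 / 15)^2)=-22.15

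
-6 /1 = -6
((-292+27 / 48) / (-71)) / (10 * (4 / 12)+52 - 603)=-0.01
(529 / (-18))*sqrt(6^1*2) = -529*sqrt(3) / 9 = -101.81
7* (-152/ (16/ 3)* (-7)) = 2793/ 2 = 1396.50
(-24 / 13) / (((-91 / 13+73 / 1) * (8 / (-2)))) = 1 / 143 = 0.01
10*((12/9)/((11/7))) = 8.48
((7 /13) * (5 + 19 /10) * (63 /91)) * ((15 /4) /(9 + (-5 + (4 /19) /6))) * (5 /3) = 10773 /2704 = 3.98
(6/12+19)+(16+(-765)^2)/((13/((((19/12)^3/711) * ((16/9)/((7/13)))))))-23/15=20505421781/24188220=847.74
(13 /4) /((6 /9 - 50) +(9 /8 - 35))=-78 /1997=-0.04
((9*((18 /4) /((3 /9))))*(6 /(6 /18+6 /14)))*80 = 76545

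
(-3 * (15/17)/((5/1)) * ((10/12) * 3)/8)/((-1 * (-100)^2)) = 9/544000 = 0.00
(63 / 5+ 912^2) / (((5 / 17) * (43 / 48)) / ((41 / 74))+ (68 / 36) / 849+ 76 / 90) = 177190006795128 / 281673797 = 629061.02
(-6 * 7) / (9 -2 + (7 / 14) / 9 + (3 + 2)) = -108 / 31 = -3.48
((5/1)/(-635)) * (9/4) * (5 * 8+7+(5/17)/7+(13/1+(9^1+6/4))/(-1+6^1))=-554157/604520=-0.92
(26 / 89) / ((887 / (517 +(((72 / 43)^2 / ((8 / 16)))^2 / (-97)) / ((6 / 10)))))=4453027600034 / 26179369512271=0.17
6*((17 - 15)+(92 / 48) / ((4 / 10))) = 163 / 4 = 40.75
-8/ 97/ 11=-8/ 1067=-0.01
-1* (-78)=78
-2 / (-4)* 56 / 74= 0.38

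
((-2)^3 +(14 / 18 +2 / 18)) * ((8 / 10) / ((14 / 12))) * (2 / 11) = -1024 / 1155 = -0.89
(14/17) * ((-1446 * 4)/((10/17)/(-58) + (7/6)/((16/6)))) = -37572864/3371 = -11145.91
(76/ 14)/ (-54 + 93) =38/ 273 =0.14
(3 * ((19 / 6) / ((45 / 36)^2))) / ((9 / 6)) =4.05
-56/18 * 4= -112/9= -12.44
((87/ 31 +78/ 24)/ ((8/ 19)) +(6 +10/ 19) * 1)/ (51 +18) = 131373/ 433504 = 0.30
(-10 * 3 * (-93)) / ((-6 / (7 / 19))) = -3255 / 19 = -171.32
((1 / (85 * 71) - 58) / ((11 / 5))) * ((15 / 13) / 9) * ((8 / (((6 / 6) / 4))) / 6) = -18.03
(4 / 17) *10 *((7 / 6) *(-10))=-27.45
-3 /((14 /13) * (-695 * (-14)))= -39 /136220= -0.00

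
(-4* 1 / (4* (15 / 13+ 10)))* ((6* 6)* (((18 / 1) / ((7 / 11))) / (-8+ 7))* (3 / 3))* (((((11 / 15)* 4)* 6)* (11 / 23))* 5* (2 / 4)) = 1921.16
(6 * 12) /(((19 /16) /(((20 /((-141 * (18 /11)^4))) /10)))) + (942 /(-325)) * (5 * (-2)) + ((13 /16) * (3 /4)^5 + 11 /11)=62515265193481 /2079857295360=30.06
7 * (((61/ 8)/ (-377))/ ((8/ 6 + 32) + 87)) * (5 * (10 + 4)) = -44835/ 544388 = -0.08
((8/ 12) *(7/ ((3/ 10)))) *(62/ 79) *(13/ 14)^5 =57550415/ 6828444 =8.43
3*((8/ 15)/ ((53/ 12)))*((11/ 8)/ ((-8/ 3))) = -99/ 530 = -0.19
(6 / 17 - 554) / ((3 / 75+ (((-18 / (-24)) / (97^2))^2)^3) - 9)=668717496492959995778757211340800 / 10822253406906891899385921750463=61.79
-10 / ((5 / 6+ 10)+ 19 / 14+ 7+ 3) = -105 / 233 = -0.45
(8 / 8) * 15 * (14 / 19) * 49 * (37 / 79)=380730 / 1501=253.65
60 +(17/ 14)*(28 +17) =1605/ 14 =114.64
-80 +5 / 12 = -955 / 12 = -79.58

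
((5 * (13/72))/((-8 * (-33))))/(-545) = -13/2071872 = -0.00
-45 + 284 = 239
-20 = -20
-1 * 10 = -10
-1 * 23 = -23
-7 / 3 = -2.33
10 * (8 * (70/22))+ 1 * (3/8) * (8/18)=16811/66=254.71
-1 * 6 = -6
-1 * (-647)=647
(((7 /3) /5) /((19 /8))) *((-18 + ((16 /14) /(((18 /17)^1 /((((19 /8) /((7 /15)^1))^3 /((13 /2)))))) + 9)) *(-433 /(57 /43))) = -159797176501 /193163880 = -827.26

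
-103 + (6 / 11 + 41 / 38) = -42375 / 418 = -101.38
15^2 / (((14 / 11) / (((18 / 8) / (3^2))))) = 2475 / 56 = 44.20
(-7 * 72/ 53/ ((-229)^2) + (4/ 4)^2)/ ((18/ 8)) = 11115476/ 25014357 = 0.44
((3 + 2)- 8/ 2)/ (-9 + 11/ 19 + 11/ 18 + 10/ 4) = -171/ 908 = -0.19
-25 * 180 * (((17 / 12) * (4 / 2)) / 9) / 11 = -4250 / 33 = -128.79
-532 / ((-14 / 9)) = 342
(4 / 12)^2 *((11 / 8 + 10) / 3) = 91 / 216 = 0.42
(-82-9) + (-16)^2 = 165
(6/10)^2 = 9/25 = 0.36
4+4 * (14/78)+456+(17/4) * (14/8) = 292129/624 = 468.16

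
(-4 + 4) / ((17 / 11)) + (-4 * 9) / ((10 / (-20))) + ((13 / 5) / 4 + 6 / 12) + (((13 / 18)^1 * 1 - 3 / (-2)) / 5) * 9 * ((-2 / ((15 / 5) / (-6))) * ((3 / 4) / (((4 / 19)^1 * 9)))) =4769 / 60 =79.48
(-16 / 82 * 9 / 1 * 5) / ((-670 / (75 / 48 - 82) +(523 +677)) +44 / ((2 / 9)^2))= -463320 / 110775317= -0.00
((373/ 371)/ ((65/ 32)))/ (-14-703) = -11936/ 17290455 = -0.00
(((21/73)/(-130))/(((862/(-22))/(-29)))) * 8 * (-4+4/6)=17864/409019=0.04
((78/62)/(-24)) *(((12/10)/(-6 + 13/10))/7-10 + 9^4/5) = -27846767/407960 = -68.26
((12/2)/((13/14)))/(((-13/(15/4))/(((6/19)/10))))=-189/3211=-0.06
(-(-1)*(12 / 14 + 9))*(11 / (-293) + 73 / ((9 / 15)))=2458976 / 2051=1198.92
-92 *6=-552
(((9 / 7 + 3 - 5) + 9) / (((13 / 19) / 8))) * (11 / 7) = 96976 / 637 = 152.24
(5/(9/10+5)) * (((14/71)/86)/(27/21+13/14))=4900/5583937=0.00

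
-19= -19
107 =107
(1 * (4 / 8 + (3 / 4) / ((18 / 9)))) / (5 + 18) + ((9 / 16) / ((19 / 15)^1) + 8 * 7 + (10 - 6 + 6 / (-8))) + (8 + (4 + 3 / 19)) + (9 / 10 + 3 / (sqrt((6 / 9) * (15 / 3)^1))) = 74.43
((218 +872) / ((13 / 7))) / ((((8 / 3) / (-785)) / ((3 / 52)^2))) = -80858925 / 140608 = -575.07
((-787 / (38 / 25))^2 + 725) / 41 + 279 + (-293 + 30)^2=4499751917 / 59204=76004.19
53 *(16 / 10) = 424 / 5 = 84.80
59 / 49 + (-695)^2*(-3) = -71004616 / 49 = -1449073.80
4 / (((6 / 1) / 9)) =6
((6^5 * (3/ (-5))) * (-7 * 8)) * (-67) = -87526656/ 5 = -17505331.20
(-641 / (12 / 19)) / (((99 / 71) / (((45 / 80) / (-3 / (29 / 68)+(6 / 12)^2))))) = 25076561 / 415536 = 60.35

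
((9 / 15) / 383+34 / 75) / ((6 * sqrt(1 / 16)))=26134 / 86175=0.30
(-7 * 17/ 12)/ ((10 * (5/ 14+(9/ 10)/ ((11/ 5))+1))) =-539/ 960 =-0.56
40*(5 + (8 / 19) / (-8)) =3760 / 19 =197.89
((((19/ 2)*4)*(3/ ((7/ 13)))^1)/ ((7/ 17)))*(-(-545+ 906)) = -185612.94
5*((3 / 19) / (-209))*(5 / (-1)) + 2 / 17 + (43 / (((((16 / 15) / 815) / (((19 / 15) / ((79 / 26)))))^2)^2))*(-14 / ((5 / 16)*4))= -6673651865270490948876713451 / 1346254396450304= -4957199681477.02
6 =6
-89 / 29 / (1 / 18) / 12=-4.60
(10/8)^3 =125/64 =1.95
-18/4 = -4.50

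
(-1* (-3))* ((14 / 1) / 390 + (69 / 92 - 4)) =-2507 / 260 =-9.64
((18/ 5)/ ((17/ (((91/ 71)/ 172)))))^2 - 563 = -151656086325539/ 269371380100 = -563.00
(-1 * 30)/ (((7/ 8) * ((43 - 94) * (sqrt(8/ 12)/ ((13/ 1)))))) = 520 * sqrt(6)/ 119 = 10.70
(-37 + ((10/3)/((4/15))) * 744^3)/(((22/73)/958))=180006086507821/11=16364189682529.18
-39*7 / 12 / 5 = -4.55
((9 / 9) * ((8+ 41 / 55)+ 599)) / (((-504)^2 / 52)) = 8047 / 64680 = 0.12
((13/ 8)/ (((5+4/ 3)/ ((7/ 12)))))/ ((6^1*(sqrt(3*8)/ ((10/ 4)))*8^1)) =455*sqrt(6)/ 700416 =0.00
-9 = -9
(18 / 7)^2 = 324 / 49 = 6.61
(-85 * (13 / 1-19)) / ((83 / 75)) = 38250 / 83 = 460.84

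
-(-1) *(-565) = -565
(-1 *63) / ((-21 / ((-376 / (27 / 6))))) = -752 / 3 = -250.67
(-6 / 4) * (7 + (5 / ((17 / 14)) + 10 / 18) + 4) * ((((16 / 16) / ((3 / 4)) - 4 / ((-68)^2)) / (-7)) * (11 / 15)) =60946369 / 18571140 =3.28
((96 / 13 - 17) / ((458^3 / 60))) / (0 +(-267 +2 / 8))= 0.00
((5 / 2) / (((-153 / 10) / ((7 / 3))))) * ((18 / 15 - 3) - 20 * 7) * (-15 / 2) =-124075 / 306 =-405.47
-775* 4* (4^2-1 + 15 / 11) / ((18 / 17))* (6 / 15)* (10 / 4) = -527000 / 11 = -47909.09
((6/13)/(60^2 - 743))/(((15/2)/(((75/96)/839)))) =5/249290392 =0.00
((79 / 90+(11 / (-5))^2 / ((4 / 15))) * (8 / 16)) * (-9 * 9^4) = -4494285 / 8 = -561785.62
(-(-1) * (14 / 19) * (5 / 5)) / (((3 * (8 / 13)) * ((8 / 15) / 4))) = 455 / 152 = 2.99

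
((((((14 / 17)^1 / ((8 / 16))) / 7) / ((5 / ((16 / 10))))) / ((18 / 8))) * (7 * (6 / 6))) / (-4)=-224 / 3825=-0.06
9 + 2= 11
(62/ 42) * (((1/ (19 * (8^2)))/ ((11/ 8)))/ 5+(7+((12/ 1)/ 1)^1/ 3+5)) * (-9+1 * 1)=-1382197/ 7315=-188.95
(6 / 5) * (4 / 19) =0.25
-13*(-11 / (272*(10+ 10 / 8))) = 143 / 3060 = 0.05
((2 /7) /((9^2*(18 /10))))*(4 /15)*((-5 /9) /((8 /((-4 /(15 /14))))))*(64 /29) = 512 /1712421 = 0.00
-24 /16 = -3 /2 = -1.50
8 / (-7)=-8 / 7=-1.14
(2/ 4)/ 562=1/ 1124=0.00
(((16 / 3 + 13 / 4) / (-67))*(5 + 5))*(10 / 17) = -2575 / 3417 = -0.75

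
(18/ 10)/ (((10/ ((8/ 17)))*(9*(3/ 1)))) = 4/ 1275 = 0.00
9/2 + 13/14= 5.43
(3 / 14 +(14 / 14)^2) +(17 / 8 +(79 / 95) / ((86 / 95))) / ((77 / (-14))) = 8753 / 13244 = 0.66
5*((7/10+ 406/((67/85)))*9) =3110121/134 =23209.86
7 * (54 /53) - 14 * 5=-3332 /53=-62.87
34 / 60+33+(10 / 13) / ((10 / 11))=13421 / 390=34.41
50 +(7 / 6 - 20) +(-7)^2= 481 / 6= 80.17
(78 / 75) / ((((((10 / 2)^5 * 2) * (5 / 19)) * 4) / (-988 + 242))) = -92131 / 781250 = -0.12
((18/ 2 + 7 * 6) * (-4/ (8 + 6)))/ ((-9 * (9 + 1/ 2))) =68/ 399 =0.17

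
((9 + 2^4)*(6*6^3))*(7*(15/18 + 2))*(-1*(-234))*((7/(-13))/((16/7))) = -35423325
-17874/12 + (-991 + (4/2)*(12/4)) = -4949/2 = -2474.50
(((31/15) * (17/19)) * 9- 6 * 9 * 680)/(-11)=3336.67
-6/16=-3/8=-0.38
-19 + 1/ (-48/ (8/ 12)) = -1369/ 72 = -19.01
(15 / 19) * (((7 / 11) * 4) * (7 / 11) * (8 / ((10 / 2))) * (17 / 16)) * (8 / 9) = 1.93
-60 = -60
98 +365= 463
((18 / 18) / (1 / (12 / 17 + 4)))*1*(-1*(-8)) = 640 / 17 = 37.65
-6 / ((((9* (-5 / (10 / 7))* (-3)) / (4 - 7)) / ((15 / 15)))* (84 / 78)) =26 / 147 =0.18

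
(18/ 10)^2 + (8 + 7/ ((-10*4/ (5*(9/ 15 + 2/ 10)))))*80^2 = 1168081/ 25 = 46723.24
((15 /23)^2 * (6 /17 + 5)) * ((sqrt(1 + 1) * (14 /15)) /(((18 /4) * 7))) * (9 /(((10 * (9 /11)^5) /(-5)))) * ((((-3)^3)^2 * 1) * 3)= -146556410 * sqrt(2) /80937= -2560.78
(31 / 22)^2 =961 / 484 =1.99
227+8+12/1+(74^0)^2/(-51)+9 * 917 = 433499/51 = 8499.98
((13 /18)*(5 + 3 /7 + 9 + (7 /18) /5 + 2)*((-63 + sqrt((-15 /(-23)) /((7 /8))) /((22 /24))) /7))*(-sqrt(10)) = -540748*sqrt(483) /2343033 + 135187*sqrt(10) /1260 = 334.21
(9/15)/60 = 1/100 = 0.01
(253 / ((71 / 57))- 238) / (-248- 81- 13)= 2477 / 24282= 0.10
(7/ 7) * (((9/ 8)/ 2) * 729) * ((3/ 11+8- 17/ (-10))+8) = 12971097/ 1760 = 7369.94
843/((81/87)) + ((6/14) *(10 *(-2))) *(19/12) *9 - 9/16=789001/1008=782.74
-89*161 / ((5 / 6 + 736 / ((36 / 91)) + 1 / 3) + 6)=-257922 / 33617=-7.67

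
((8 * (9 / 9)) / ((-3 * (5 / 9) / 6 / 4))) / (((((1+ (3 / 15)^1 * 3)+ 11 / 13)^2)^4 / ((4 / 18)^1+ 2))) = -81573072100000000 / 408485828788939521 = -0.20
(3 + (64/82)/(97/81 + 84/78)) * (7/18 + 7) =14553791/589170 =24.70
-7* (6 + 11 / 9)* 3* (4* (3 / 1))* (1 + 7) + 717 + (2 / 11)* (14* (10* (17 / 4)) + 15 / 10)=-13734.55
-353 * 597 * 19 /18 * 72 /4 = -4004079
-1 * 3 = -3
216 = 216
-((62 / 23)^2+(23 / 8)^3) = -8404471 / 270848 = -31.03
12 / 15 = 4 / 5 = 0.80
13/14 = 0.93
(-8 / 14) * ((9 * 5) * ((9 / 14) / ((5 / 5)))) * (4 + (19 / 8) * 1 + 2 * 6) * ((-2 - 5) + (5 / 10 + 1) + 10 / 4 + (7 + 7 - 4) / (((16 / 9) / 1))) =-25515 / 32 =-797.34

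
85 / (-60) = -1.42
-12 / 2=-6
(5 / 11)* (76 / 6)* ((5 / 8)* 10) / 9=2375 / 594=4.00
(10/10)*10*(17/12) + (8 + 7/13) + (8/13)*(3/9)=1787/78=22.91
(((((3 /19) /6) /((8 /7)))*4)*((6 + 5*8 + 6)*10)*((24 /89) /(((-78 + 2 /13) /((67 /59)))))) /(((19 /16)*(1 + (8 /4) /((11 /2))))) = -5072704 /43599053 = -0.12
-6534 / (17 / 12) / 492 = -6534 / 697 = -9.37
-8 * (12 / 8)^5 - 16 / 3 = -66.08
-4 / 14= -2 / 7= -0.29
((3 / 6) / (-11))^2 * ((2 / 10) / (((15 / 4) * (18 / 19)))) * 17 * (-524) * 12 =-338504 / 27225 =-12.43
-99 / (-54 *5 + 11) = 0.38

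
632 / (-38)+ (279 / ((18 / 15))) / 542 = -333709 / 20596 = -16.20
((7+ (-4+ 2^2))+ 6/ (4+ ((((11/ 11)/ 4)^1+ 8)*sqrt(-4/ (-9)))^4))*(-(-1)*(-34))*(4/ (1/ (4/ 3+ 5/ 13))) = -55224616/ 33735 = -1637.01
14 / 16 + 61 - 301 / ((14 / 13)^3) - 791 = -47536 / 49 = -970.12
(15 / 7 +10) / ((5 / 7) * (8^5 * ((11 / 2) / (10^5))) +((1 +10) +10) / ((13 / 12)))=0.59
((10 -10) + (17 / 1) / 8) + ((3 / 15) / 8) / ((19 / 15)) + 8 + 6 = 16.14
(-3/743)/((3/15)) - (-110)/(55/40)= 79.98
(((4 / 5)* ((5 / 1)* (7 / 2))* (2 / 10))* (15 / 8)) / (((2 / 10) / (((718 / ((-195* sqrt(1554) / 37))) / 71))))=-359* sqrt(1554) / 11076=-1.28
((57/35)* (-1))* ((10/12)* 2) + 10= 7.29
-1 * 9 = -9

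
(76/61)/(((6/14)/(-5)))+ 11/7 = -16607/1281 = -12.96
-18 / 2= -9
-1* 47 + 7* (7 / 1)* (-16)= -831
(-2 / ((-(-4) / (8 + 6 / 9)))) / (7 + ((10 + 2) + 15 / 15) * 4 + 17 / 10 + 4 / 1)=-0.07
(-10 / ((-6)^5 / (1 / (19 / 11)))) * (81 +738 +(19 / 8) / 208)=74955925 / 122923008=0.61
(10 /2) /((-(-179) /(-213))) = -1065 /179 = -5.95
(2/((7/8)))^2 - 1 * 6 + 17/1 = 795/49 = 16.22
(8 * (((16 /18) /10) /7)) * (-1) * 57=-608 /105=-5.79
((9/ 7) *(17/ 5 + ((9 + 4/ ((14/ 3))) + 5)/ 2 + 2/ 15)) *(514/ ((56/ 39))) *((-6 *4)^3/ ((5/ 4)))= -478440608256/ 8575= -55794823.12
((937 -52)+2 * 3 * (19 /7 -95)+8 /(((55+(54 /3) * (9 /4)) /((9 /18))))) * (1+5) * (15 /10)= 3986865 /1337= 2981.95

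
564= 564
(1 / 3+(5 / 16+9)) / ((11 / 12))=463 / 44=10.52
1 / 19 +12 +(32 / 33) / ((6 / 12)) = 8773 / 627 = 13.99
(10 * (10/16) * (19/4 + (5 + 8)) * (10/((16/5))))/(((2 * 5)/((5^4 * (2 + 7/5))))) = 18859375/256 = 73669.43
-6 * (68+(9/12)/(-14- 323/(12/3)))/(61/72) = -481.52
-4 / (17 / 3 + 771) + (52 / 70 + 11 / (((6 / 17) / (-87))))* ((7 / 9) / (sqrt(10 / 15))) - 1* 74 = -63251* sqrt(6) / 60 - 86216 / 1165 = -2656.22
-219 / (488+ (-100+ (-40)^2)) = -219 / 1988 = -0.11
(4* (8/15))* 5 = 32/3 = 10.67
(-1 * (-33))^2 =1089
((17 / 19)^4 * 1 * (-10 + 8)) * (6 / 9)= -334084 / 390963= -0.85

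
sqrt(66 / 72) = sqrt(33) / 6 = 0.96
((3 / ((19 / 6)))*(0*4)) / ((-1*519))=0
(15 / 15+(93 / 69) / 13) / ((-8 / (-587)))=80.98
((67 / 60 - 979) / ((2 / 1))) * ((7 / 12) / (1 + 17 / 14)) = -128.81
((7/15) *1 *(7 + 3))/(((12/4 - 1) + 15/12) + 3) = 56/75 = 0.75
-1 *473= -473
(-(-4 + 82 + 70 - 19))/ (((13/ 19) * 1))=-2451/ 13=-188.54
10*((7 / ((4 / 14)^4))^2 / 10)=282475249 / 256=1103418.94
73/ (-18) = -73/ 18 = -4.06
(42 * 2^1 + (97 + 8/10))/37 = 909/185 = 4.91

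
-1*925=-925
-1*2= -2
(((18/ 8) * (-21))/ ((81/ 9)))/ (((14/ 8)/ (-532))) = 1596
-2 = -2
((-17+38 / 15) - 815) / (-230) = 6221 / 1725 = 3.61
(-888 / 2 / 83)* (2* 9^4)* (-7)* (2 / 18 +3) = 1528686.65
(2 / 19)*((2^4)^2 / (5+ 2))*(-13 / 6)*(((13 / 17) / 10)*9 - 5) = 1219712 / 33915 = 35.96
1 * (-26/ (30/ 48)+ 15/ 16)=-3253/ 80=-40.66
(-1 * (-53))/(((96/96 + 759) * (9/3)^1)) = 53/2280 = 0.02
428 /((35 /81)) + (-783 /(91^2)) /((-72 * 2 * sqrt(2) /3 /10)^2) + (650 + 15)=8773949957 /5299840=1655.51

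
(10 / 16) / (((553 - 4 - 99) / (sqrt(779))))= sqrt(779) / 720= 0.04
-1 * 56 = -56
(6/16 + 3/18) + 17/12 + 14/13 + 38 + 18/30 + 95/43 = 2941093/67080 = 43.84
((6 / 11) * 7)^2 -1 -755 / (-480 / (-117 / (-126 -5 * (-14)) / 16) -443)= 267489436 / 19437077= 13.76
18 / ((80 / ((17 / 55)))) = 153 / 2200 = 0.07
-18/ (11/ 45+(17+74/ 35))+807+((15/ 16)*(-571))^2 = 224301450273/ 780544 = 287365.54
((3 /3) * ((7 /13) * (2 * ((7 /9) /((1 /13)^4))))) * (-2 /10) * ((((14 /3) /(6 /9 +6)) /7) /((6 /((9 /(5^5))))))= -107653 /468750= -0.23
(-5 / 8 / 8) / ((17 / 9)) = -45 / 1088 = -0.04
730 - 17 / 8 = 5823 / 8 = 727.88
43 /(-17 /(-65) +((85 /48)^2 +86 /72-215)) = -6439680 /31510727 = -0.20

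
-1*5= -5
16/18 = 8/9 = 0.89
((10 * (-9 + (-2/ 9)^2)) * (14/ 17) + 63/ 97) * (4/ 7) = -5576428/ 133569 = -41.75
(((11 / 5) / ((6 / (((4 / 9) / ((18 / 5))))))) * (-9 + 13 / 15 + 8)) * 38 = -836 / 3645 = -0.23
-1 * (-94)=94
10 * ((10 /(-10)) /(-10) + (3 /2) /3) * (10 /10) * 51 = 306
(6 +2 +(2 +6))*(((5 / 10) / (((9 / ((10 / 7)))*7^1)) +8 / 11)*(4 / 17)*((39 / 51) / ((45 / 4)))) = 11924224 / 63087255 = 0.19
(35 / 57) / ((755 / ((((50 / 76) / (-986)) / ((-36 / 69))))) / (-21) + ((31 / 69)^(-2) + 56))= -27076175 / 1236952514499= -0.00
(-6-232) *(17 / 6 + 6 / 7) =-2635 / 3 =-878.33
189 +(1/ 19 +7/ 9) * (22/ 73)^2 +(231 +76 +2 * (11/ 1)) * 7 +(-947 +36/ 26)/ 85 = 2498171295493/ 1006941195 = 2480.95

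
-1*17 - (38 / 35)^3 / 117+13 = -20120372 / 5016375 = -4.01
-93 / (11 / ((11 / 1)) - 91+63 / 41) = 41 / 39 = 1.05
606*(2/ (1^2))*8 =9696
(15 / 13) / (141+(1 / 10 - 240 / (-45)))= 450 / 57109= 0.01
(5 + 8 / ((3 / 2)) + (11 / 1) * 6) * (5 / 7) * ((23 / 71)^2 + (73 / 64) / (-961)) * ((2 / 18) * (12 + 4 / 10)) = 2455461889 / 315042336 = 7.79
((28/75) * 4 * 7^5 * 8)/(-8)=-1882384/75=-25098.45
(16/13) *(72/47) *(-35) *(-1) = 40320/611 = 65.99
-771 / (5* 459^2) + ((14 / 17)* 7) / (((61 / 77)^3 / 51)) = 47129527862653 / 79700973435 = 591.33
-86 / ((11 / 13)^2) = -14534 / 121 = -120.12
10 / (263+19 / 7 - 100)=7 / 116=0.06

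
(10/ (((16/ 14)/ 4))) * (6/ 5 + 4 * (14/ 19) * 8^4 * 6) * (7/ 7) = 2535250.42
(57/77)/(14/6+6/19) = 3249/11627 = 0.28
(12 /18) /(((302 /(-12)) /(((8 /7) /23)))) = -32 /24311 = -0.00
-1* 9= -9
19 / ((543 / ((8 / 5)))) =152 / 2715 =0.06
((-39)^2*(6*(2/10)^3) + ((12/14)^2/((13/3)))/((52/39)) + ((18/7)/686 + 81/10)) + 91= 1344023251/7803250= 172.24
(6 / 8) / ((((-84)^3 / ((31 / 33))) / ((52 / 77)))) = -403 / 502020288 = -0.00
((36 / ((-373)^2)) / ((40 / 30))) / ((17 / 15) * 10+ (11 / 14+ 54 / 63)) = 1134 / 75825305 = 0.00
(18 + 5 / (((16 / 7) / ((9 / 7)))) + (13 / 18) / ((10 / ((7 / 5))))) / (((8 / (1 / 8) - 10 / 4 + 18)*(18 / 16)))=75289 / 321975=0.23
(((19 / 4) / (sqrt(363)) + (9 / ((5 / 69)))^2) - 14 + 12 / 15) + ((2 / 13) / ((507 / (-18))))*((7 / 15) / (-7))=19*sqrt(3) / 132 + 846528287 / 54925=15412.69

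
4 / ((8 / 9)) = 9 / 2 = 4.50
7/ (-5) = -7/ 5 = -1.40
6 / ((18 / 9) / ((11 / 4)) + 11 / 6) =396 / 169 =2.34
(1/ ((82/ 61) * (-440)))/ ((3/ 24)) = -61/ 4510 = -0.01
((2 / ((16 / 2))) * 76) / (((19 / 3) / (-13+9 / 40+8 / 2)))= -1053 / 40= -26.32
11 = 11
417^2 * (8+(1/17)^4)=116187239241/83521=1391114.08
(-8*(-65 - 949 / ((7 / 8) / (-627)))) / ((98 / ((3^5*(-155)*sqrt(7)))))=717100771140*sqrt(7) / 343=5531400307.32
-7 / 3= -2.33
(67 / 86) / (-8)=-67 / 688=-0.10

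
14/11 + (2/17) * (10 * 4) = 1118/187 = 5.98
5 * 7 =35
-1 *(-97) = 97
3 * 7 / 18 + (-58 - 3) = -359 / 6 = -59.83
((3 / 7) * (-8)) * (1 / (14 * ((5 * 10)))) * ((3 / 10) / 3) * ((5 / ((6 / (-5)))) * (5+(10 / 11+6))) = 131 / 5390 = 0.02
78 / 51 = 26 / 17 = 1.53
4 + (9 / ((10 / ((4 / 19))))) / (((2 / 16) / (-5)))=-68 / 19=-3.58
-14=-14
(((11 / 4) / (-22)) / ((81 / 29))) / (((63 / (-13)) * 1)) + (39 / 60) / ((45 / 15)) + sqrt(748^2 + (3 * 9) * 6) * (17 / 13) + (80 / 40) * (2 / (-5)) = -23437 / 40824 + 17 * sqrt(559666) / 13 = 977.72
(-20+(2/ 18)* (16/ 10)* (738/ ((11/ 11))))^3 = 171879616/ 125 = 1375036.93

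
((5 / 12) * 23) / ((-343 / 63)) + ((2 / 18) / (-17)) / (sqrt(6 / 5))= -1.77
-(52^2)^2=-7311616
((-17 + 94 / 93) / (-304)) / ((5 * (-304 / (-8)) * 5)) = 1487 / 26858400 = 0.00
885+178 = 1063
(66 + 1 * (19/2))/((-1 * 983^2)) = -151/1932578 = -0.00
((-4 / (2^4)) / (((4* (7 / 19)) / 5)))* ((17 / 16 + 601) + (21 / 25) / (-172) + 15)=-201654429 / 385280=-523.40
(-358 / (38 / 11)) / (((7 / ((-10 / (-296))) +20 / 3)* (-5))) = 5907 / 60952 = 0.10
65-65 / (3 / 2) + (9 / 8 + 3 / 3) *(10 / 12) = 375 / 16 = 23.44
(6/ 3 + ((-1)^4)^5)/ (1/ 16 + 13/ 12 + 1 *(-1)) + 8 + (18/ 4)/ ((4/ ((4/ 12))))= 1621/ 56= 28.95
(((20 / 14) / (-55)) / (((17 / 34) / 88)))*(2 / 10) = -32 / 35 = -0.91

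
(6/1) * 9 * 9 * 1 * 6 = 2916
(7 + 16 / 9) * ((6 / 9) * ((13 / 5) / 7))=2054 / 945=2.17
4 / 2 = 2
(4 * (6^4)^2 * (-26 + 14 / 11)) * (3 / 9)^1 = -609140736 / 11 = -55376430.55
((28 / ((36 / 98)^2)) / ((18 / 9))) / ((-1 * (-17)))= 16807 / 2754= 6.10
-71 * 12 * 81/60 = -1150.20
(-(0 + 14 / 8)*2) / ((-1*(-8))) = -7 / 16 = -0.44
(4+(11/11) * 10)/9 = 14/9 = 1.56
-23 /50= -0.46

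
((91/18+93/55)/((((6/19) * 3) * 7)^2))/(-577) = -0.00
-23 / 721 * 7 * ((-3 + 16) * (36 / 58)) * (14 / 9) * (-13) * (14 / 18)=761852 / 26883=28.34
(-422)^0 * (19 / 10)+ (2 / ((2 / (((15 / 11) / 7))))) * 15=3713 / 770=4.82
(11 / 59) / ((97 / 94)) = 1034 / 5723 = 0.18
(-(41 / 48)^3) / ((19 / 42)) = -482447 / 350208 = -1.38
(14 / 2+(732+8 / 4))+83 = 824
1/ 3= 0.33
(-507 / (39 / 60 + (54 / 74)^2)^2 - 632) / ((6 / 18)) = -3127759716984 / 1048270129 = -2983.73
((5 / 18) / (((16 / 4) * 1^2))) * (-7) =-35 / 72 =-0.49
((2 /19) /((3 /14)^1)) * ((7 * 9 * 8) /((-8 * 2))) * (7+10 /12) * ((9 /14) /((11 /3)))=-8883 /418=-21.25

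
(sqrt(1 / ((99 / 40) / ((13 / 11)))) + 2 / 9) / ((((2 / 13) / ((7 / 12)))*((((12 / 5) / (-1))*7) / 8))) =-65*sqrt(130) / 594-65 / 162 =-1.65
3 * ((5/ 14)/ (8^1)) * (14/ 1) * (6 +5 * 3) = 315/ 8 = 39.38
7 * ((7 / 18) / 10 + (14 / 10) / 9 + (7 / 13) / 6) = 931 / 468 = 1.99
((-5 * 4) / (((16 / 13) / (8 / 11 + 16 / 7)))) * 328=-1236560 / 77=-16059.22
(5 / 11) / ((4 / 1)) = 5 / 44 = 0.11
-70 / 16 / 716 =-35 / 5728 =-0.01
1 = 1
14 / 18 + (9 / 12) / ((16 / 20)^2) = 1123 / 576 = 1.95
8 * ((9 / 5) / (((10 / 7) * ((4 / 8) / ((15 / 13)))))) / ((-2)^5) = -189 / 260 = -0.73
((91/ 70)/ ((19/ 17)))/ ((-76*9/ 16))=-442/ 16245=-0.03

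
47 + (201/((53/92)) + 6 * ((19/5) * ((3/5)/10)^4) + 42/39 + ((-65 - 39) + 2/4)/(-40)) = 8603249721601/21531250000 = 399.57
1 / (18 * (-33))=-1 / 594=-0.00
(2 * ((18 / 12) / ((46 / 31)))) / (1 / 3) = 279 / 46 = 6.07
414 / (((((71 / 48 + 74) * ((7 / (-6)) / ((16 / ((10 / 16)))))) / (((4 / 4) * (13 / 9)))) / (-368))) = 63975.71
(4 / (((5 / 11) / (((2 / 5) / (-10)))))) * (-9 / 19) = 396 / 2375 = 0.17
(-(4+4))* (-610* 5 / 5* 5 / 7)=24400 / 7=3485.71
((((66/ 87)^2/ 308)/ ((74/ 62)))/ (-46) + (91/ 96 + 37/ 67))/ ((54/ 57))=918437590583/ 580018888512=1.58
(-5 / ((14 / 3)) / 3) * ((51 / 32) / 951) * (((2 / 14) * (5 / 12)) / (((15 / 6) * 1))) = -85 / 5964672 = -0.00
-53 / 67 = -0.79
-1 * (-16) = 16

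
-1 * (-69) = 69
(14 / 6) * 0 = 0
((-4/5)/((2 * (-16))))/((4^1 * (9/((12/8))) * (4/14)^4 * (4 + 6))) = 0.02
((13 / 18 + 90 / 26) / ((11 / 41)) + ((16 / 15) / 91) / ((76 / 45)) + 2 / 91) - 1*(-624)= 19906345 / 31122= 639.62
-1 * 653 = -653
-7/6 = -1.17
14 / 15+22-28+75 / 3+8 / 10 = 311 / 15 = 20.73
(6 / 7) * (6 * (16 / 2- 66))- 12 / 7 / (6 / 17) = -2122 / 7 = -303.14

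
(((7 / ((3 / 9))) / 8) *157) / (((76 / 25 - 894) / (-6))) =35325 / 12728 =2.78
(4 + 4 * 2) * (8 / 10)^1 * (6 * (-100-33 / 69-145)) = -1626048 / 115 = -14139.55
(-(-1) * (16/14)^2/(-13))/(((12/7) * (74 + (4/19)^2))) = -2888/3648645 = -0.00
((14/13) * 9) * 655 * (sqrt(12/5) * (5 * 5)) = 825300 * sqrt(15)/13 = 245874.86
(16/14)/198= 4/693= 0.01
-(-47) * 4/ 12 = 15.67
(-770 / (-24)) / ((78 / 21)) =2695 / 312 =8.64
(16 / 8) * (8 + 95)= 206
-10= -10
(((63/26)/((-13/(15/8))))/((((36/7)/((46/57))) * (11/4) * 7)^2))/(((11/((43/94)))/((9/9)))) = -796145/824372642808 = -0.00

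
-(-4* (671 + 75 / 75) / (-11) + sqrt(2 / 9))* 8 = -21504 / 11 - 8* sqrt(2) / 3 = -1958.68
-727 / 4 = -181.75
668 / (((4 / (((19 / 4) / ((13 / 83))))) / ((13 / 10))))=263359 / 40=6583.98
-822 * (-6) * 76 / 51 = 124944 / 17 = 7349.65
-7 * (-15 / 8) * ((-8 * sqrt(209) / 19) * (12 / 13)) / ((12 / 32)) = -3360 * sqrt(209) / 247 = -196.66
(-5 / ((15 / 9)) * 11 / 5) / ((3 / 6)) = -66 / 5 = -13.20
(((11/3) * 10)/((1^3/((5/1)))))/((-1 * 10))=-55/3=-18.33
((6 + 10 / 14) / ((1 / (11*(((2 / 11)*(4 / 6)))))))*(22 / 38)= 2068 / 399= 5.18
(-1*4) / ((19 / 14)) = -56 / 19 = -2.95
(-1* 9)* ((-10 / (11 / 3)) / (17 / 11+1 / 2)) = 12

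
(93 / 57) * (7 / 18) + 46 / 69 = 445 / 342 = 1.30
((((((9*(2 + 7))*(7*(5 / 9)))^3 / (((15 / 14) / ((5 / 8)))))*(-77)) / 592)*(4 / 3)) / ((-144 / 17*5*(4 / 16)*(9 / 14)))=550009075 / 1184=464534.69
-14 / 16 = -0.88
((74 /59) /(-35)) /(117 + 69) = -37 /192045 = -0.00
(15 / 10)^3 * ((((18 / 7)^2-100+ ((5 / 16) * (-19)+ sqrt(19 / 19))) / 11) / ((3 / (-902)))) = 28445103 / 3136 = 9070.50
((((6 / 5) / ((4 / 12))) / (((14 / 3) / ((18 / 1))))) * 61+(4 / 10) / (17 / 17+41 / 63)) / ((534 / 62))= 15934341 / 161980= 98.37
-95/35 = -19/7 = -2.71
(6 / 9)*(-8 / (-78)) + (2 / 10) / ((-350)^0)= 157 / 585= 0.27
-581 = -581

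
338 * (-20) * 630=-4258800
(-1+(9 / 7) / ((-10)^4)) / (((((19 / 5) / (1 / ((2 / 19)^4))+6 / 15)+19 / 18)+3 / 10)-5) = 4320614421 / 14017780000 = 0.31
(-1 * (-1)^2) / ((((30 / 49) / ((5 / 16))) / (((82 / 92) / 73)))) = -2009 / 322368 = -0.01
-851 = -851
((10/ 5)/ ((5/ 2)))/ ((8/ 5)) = 1/ 2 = 0.50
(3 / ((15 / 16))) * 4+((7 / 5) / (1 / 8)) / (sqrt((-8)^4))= 519 / 40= 12.98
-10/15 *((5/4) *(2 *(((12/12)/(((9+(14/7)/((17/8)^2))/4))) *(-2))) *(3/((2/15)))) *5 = 433500/2729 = 158.85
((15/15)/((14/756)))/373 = 54/373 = 0.14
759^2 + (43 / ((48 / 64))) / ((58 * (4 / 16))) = 50119391 / 87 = 576084.95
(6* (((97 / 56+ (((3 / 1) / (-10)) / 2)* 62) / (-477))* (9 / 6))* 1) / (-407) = -2119 / 6039880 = -0.00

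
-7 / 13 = -0.54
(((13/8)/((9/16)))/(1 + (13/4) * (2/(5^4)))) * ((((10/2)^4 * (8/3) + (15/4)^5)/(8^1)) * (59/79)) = 3546476171875/5517268992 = 642.80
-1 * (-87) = 87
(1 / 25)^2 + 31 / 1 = 19376 / 625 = 31.00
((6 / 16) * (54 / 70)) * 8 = 81 / 35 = 2.31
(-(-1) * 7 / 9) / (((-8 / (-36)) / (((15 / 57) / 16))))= 35 / 608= 0.06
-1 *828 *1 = -828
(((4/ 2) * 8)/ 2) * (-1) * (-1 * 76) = 608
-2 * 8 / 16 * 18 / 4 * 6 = -27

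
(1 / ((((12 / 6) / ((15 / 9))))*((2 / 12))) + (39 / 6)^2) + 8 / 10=961 / 20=48.05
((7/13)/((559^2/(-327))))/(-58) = 2289/235610674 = 0.00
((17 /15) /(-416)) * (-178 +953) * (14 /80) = -3689 /9984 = -0.37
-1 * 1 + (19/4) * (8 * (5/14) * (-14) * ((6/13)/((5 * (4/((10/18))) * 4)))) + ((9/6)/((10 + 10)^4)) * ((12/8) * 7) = -1.61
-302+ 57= -245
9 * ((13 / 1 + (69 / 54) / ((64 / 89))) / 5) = 17023 / 640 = 26.60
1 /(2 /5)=5 /2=2.50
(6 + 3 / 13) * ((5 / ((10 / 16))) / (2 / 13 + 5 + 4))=648 / 119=5.45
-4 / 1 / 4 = -1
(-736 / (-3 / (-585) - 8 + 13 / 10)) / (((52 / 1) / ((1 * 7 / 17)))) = 5520 / 6341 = 0.87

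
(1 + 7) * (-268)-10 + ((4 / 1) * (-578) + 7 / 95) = -4465.93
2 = 2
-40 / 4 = -10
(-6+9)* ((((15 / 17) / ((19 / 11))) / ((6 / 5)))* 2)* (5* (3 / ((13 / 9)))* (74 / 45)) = 183150 / 4199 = 43.62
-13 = -13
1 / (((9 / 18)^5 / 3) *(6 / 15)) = 240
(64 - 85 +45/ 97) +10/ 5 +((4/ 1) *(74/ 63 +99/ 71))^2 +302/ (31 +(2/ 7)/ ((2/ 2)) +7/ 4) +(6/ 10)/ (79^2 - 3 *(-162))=165961175329460503/ 1725180938628525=96.20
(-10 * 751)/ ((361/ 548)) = -4115480/ 361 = -11400.22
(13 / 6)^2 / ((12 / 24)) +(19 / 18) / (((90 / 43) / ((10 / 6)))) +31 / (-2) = -5123 / 972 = -5.27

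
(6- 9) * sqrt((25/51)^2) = -25/17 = -1.47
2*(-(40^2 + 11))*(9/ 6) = -4833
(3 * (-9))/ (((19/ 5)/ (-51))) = 6885/ 19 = 362.37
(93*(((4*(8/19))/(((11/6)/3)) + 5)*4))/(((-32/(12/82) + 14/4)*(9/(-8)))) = 3216064/269819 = 11.92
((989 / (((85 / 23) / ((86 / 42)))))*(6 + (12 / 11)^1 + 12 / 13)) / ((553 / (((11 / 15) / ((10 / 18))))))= 1120926666 / 106936375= 10.48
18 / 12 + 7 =17 / 2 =8.50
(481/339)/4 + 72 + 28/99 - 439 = -16393987/44748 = -366.36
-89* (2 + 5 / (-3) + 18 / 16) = -3115 / 24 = -129.79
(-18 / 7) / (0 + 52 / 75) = -675 / 182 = -3.71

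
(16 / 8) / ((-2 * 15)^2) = 1 / 450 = 0.00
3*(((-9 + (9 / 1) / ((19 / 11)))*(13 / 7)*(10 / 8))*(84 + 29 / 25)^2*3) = -9545741946 / 16625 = -574179.97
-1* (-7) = 7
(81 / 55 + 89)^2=24760576 / 3025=8185.31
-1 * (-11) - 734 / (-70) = 752 / 35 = 21.49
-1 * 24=-24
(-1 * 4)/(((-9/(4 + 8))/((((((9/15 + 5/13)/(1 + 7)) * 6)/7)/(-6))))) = -128/1365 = -0.09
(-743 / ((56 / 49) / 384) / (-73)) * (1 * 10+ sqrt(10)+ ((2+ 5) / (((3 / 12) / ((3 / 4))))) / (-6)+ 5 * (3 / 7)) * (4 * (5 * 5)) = 24964800 * sqrt(10) / 73+ 215767200 / 73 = 4037162.05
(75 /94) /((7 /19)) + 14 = 10637 /658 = 16.17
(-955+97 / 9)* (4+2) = -16996 / 3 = -5665.33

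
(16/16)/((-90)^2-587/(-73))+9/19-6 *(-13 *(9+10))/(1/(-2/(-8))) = 8343833813/22491706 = 370.97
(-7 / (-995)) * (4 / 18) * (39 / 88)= 91 / 131340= 0.00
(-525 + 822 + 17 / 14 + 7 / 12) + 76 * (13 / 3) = 52763 / 84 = 628.13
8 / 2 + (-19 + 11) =-4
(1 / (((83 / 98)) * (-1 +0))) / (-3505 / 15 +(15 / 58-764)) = 0.00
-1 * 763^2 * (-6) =3493014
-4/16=-1/4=-0.25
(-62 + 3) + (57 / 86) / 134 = -679859 / 11524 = -59.00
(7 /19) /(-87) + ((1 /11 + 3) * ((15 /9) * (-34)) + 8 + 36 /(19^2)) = -19238005 /115159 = -167.06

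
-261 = -261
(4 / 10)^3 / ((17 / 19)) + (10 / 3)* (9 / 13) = 65726 / 27625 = 2.38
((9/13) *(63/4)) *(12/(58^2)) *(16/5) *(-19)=-129276/54665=-2.36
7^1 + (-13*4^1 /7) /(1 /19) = -939 /7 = -134.14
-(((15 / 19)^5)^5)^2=-63762150021404958690340780691485633724369108676910400390625 / 8663234049605954426644038200675212212900743262211018069459689001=-0.00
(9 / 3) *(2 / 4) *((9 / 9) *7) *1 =10.50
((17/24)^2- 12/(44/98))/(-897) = 166165/5683392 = 0.03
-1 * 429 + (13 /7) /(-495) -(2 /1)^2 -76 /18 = -168332 /385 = -437.23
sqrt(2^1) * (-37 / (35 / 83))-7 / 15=-3071 * sqrt(2) / 35-7 / 15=-124.55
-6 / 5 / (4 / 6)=-9 / 5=-1.80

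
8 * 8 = 64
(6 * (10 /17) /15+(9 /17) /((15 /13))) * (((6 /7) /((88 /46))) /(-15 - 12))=-1357 /117810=-0.01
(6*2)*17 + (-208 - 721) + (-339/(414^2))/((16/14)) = -725.00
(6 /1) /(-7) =-6 /7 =-0.86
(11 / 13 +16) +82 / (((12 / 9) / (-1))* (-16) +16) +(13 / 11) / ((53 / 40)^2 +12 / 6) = 931472837 / 48120072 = 19.36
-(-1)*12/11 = 12/11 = 1.09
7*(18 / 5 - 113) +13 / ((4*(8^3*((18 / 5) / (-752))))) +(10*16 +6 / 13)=-90854063 / 149760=-606.66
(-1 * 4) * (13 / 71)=-52 / 71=-0.73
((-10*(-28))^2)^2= 6146560000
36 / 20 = 9 / 5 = 1.80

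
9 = 9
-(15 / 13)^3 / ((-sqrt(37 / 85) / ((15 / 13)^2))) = 759375 * sqrt(3145) / 13737841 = 3.10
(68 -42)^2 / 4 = 169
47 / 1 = 47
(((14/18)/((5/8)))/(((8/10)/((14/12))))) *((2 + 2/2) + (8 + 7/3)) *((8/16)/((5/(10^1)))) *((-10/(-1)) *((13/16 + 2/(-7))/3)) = 10325/243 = 42.49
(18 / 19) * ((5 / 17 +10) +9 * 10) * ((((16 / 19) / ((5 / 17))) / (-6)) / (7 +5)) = -3.78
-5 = -5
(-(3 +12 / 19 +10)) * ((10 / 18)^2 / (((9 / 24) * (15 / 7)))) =-72520 / 13851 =-5.24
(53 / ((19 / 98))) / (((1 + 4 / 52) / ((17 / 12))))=81991 / 228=359.61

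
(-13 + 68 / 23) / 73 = -231 / 1679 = -0.14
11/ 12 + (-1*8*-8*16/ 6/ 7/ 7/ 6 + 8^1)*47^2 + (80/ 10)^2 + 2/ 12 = 33550231/ 1764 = 19019.41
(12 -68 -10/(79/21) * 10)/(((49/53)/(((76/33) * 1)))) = -3754096/18249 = -205.72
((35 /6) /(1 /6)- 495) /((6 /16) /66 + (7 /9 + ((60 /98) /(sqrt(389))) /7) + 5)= -305487703353349440 /3840814675342181 + 11876365670400 * sqrt(389) /3840814675342181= -79.48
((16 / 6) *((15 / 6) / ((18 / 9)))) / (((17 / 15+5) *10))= 5 / 92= 0.05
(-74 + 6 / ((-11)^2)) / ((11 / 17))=-152116 / 1331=-114.29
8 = 8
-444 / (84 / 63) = -333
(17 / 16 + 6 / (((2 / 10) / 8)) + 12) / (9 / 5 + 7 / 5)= 20245 / 256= 79.08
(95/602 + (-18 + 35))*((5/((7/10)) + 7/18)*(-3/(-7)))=3267407/58996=55.38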